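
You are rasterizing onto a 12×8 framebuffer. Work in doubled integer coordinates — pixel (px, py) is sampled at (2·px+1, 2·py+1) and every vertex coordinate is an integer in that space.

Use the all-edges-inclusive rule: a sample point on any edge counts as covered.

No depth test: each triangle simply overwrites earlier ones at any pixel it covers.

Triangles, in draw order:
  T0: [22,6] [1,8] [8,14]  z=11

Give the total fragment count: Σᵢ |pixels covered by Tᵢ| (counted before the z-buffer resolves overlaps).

T0:
  2·area = 140  (B↔C swapped to make it positive)
  edge (22, 6)→(8, 14): d=(-14,8) inclusive
  edge (8, 14)→(1, 8): d=(-7,-6) inclusive
  edge (1, 8)→(22, 6): d=(21,-2) inclusive
    (6,3)@(13, 7): e=[58,79,3] → #
    (7,3)@(15, 7): e=[42,91,7] → #
    (8,3)@(17, 7): e=[26,103,11] → #
    (9,3)@(19, 7): e=[10,115,15] → #
    (10,3)@(21, 7): e=[-6,127,19] → ·
    (1,4)@(3, 9): e=[110,5,25] → #
    (2,4)@(5, 9): e=[94,17,29] → #
    (3,4)@(7, 9): e=[78,29,33] → #
    (4,4)@(9, 9): e=[62,41,37] → #
    (5,4)@(11, 9): e=[46,53,41] → #
    (8,4)@(17, 9): e=[-2,89,53] → ·
    (9,4)@(19, 9): e=[-18,101,57] → ·
  covered (18 px):
    · · · · · · · · · · · ·
    · · · · · · · · · · · ·
    · · · · · · · · · · · ·
    · · · · · · # # # # · ·
    · # # # # # # # · · · ·
    · · # # # # # · · · · ·
    · · · # # · · · · · · ·
    · · · · · · · · · · · ·

Result: 18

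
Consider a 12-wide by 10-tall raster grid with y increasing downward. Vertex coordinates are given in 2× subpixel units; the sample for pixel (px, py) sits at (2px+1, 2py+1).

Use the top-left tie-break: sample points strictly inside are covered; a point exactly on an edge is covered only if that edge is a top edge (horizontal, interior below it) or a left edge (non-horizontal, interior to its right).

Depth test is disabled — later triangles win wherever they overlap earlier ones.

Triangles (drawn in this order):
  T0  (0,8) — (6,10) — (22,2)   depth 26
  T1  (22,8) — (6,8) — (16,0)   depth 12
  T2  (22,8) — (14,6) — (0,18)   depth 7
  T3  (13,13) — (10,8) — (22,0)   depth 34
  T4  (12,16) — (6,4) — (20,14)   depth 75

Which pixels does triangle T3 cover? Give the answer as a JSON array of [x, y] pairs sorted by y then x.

T0:
  2·area = 80  (B↔C swapped to make it positive)
  edge (0, 8)→(22, 2): d=(22,-6) top-left  bias=+0
  edge (22, 2)→(6, 10): d=(-16,8) right/bottom  bias=-1
  edge (6, 10)→(0, 8): d=(-6,-2) top-left  bias=+0
    (9,1)@(19, 3): e=[4,8,68] → X
    (10,1)@(21, 3): e=[16,-8,72] → .
    (5,2)@(11, 5): e=[0,40,40] → X  [on edge]
    (6,2)@(13, 5): e=[12,24,44] → X
    (7,2)@(15, 5): e=[24,8,48] → X
    (8,2)@(17, 5): e=[36,-8,52] → .
    (9,2)@(19, 5): e=[48,-24,56] → .
    (2,3)@(5, 7): e=[8,56,16] → X
    (3,3)@(7, 7): e=[20,40,20] → X
    (4,3)@(9, 7): e=[32,24,24] → X
    (6,3)@(13, 7): e=[56,-8,32] → .
    (7,3)@(15, 7): e=[68,-24,36] → .
    (1,4)@(3, 9): e=[40,40,0] → X  [on edge]
    (4,5)@(9, 11): e=[120,-40,0] → .  [on edge]
    (7,6)@(15, 13): e=[200,-120,0] → .  [on edge]
    (10,7)@(21, 15): e=[280,-200,0] → .  [on edge]
  covered (11 px):
    . . . . . . . . . . . .
    . . . . . . . . . X . .
    . . . . . X X X . . . .
    . . X X X X . . . . . .
    . X X X . . . . . . . .
    . . . . . . . . . . . .
    . . . . . . . . . . . .
    . . . . . . . . . . . .
    . . . . . . . . . . . .
    . . . . . . . . . . . .
T1:
  2·area = 128
  edge (22, 8)→(6, 8): d=(-16,0) right/bottom  bias=-1
  edge (6, 8)→(16, 0): d=(10,-8) top-left  bias=+0
  edge (16, 0)→(22, 8): d=(6,8) right/bottom  bias=-1
    (7,0)@(15, 1): e=[112,2,14] → X
    (8,0)@(17, 1): e=[112,18,-2] → .
    (6,1)@(13, 3): e=[80,6,42] → X
    (8,1)@(17, 3): e=[80,38,10] → X
    (9,1)@(19, 3): e=[80,54,-6] → .
    (5,2)@(11, 5): e=[48,10,70] → X
    (9,2)@(19, 5): e=[48,74,6] → X
    (10,2)@(21, 5): e=[48,90,-10] → .
    (4,3)@(9, 7): e=[16,14,98] → X
    (10,3)@(21, 7): e=[16,110,2] → X
    (11,3)@(23, 7): e=[16,126,-14] → .
    (4,4)@(9, 9): e=[-16,34,110] → .
  covered (16 px):
    . . . . . . . X . . . .
    . . . . . . X X X . . .
    . . . . . X X X X X . .
    . . . . X X X X X X X .
    . . . . . . . . . . . .
    . . . . . . . . . . . .
    . . . . . . . . . . . .
    . . . . . . . . . . . .
    . . . . . . . . . . . .
    . . . . . . . . . . . .
T2:
  2·area = 124  (B↔C swapped to make it positive)
  edge (22, 8)→(0, 18): d=(-22,10) right/bottom  bias=-1
  edge (0, 18)→(14, 6): d=(14,-12) top-left  bias=+0
  edge (14, 6)→(22, 8): d=(8,2) right/bottom  bias=-1
    (6,3)@(13, 7): e=[112,2,10] → X
    (7,3)@(15, 7): e=[92,26,6] → X
    (8,3)@(17, 7): e=[72,50,2] → X
    (9,3)@(19, 7): e=[52,74,-2] → .
    (5,4)@(11, 9): e=[88,6,30] → X
    (9,4)@(19, 9): e=[8,102,14] → X
    (10,4)@(21, 9): e=[-12,126,10] → .
    (4,5)@(9, 11): e=[64,10,50] → X
    (8,5)@(17, 11): e=[-16,106,34] → .
    (9,5)@(19, 11): e=[-36,130,30] → .
    (3,6)@(7, 13): e=[40,14,70] → X
    (5,6)@(11, 13): e=[0,62,62] → .  [on edge]
  covered (15 px):
    . . . . . . . . . . . .
    . . . . . . . . . . . .
    . . . . . . . . . . . .
    . . . . . . X X X . . .
    . . . . . X X X X X . .
    . . . . X X X X . . . .
    . . . X X . . . . . . .
    . . X . . . . . . . . .
    . . . . . . . . . . . .
    . . . . . . . . . . . .
T3:
  2·area = 84
  edge (13, 13)→(10, 8): d=(-3,-5) top-left  bias=+0
  edge (10, 8)→(22, 0): d=(12,-8) top-left  bias=+0
  edge (22, 0)→(13, 13): d=(-9,13) right/bottom  bias=-1
    (10,0)@(21, 1): e=[76,4,4] → X
    (11,0)@(23, 1): e=[86,20,-22] → .
    (3,1)@(7, 3): e=[0,-84,168] → .  [on edge]
    (9,1)@(19, 3): e=[60,12,12] → X
    (10,1)@(21, 3): e=[70,28,-14] → .
    (7,2)@(15, 5): e=[34,4,46] → X
    (8,2)@(17, 5): e=[44,20,20] → X
    (9,2)@(19, 5): e=[54,36,-6] → .
    (6,3)@(13, 7): e=[18,12,54] → X
    (9,3)@(19, 7): e=[48,60,-24] → .
    (5,4)@(11, 9): e=[2,20,62] → X
    (8,4)@(17, 9): e=[32,68,-16] → .
    (6,6)@(13, 13): e=[0,84,0] → .  [on edge]
  covered (11 px):
    . . . . . . . . . . X .
    . . . . . . . . . X . .
    . . . . . . . X X . . .
    . . . . . . X X X . . .
    . . . . . X X X . . . .
    . . . . . . X . . . . .
    . . . . . . . . . . . .
    . . . . . . . . . . . .
    . . . . . . . . . . . .
    . . . . . . . . . . . .
T4:
  2·area = 108
  edge (12, 16)→(6, 4): d=(-6,-12) top-left  bias=+0
  edge (6, 4)→(20, 14): d=(14,10) right/bottom  bias=-1
  edge (20, 14)→(12, 16): d=(-8,2) right/bottom  bias=-1
    (3,2)@(7, 5): e=[6,4,98] → X
    (4,2)@(9, 5): e=[30,-16,94] → .
    (3,3)@(7, 7): e=[-6,32,82] → .
    (4,3)@(9, 7): e=[18,12,78] → X
    (5,3)@(11, 7): e=[42,-8,74] → .
    (4,4)@(9, 9): e=[6,40,62] → X
    (5,4)@(11, 9): e=[30,20,58] → X
    (6,4)@(13, 9): e=[54,0,54] → .  [on edge]
    (4,5)@(9, 11): e=[-6,68,46] → .
    (5,5)@(11, 11): e=[18,48,42] → X
    (6,5)@(13, 11): e=[42,28,38] → X
    (7,5)@(15, 11): e=[66,8,34] → X
  covered (13 px):
    . . . . . . . . . . . .
    . . . . . . . . . . . .
    . . . X . . . . . . . .
    . . . . X . . . . . . .
    . . . . X X . . . . . .
    . . . . . X X X . . . .
    . . . . . X X X X . . .
    . . . . . . X X . . . .
    . . . . . . . . . . . .
    . . . . . . . . . . . .

Answer: [[10,0],[9,1],[7,2],[8,2],[6,3],[7,3],[8,3],[5,4],[6,4],[7,4],[6,5]]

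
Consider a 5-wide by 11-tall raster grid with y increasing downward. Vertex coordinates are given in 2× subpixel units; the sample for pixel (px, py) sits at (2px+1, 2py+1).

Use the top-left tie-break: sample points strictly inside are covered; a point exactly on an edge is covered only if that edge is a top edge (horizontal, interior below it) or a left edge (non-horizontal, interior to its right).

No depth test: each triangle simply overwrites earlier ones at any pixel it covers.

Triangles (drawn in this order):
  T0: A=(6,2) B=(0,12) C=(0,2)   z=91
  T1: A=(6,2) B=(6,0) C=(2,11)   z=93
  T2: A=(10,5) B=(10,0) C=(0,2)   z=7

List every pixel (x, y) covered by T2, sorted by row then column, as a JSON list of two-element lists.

T0:
  2·area = 60
  edge (6, 2)→(0, 12): d=(-6,10) right/bottom  bias=-1
  edge (0, 12)→(0, 2): d=(0,-10) top-left  bias=+0
  edge (0, 2)→(6, 2): d=(6,0) top-left  bias=+0
    (0,1)@(1, 3): e=[44,10,6] → X
    (1,1)@(3, 3): e=[24,30,6] → X
    (2,1)@(5, 3): e=[4,50,6] → X
    (3,1)@(7, 3): e=[-16,70,6] → .
    (0,2)@(1, 5): e=[32,10,18] → X
    (2,2)@(5, 5): e=[-8,50,18] → .
    (0,3)@(1, 7): e=[20,10,30] → X
    (1,3)@(3, 7): e=[0,30,30] → .  [on edge]
    (0,4)@(1, 9): e=[8,10,42] → X
    (1,4)@(3, 9): e=[-12,30,42] → .
    (0,5)@(1, 11): e=[-4,10,54] → .
  covered (7 px):
    . . . . .
    X X X . .
    X X . . .
    X . . . .
    X . . . .
    . . . . .
    . . . . .
    . . . . .
    . . . . .
    . . . . .
    . . . . .
T1:
  2·area = 8  (B↔C swapped to make it positive)
  edge (6, 2)→(2, 11): d=(-4,9) right/bottom  bias=-1
  edge (2, 11)→(6, 0): d=(4,-11) top-left  bias=+0
  edge (6, 0)→(6, 2): d=(0,2) right/bottom  bias=-1
    (2,1)@(5, 3): e=[5,1,2] → X
    (3,1)@(7, 3): e=[-13,23,-2] → .
    (2,2)@(5, 5): e=[-3,9,2] → .
  covered (1 px):
    . . . . .
    . . X . .
    . . . . .
    . . . . .
    . . . . .
    . . . . .
    . . . . .
    . . . . .
    . . . . .
    . . . . .
    . . . . .
T2:
  2·area = 50  (B↔C swapped to make it positive)
  edge (10, 5)→(0, 2): d=(-10,-3) top-left  bias=+0
  edge (0, 2)→(10, 0): d=(10,-2) top-left  bias=+0
  edge (10, 0)→(10, 5): d=(0,5) right/bottom  bias=-1
    (2,0)@(5, 1): e=[25,0,25] → X  [on edge]
    (3,0)@(7, 1): e=[31,4,15] → X
    (4,0)@(9, 1): e=[37,8,5] → X
    (2,1)@(5, 3): e=[5,20,25] → X
    (2,2)@(5, 5): e=[-15,40,25] → .
    (3,2)@(7, 5): e=[-9,44,15] → .
    (4,2)@(9, 5): e=[-3,48,5] → .
  covered (6 px):
    . . X X X
    . . X X X
    . . . . .
    . . . . .
    . . . . .
    . . . . .
    . . . . .
    . . . . .
    . . . . .
    . . . . .
    . . . . .

Result: [[2,0],[3,0],[4,0],[2,1],[3,1],[4,1]]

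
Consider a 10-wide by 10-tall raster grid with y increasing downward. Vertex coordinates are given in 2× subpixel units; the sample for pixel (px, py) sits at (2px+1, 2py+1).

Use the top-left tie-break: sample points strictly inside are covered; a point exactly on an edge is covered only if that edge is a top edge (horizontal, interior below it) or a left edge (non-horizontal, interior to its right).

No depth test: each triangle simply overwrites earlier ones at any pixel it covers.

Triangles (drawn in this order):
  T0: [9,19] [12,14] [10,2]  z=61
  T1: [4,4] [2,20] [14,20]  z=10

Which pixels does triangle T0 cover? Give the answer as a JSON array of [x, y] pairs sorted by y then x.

T0:
  2·area = 46  (B↔C swapped to make it positive)
  edge (9, 19)→(10, 2): d=(1,-17) top-left  bias=+0
  edge (10, 2)→(12, 14): d=(2,12) right/bottom  bias=-1
  edge (12, 14)→(9, 19): d=(-3,5) right/bottom  bias=-1
    (5,4)@(11, 9): e=[24,2,20] → X
    (6,4)@(13, 9): e=[58,-22,10] → .
    (7,4)@(15, 9): e=[92,-46,0] → .  [on edge]
    (5,5)@(11, 11): e=[26,6,14] → X
    (6,5)@(13, 11): e=[60,-18,4] → .
    (5,6)@(11, 13): e=[28,10,8] → X
    (6,6)@(13, 13): e=[62,-14,-2] → .
    (5,7)@(11, 15): e=[30,14,2] → X
    (6,7)@(13, 15): e=[64,-10,-8] → .
    (5,8)@(11, 17): e=[32,18,-4] → .
    (4,9)@(9, 19): e=[0,46,0] → .  [on edge]
  covered (4 px):
    . . . . . . . . . .
    . . . . . . . . . .
    . . . . . . . . . .
    . . . . . . . . . .
    . . . . . X . . . .
    . . . . . X . . . .
    . . . . . X . . . .
    . . . . . X . . . .
    . . . . . . . . . .
    . . . . . . . . . .
T1:
  2·area = 192  (B↔C swapped to make it positive)
  edge (4, 4)→(14, 20): d=(10,16) right/bottom  bias=-1
  edge (14, 20)→(2, 20): d=(-12,0) right/bottom  bias=-1
  edge (2, 20)→(4, 4): d=(2,-16) top-left  bias=+0
    (2,3)@(5, 7): e=[14,156,22] → X
    (3,3)@(7, 7): e=[-18,156,54] → .
    (2,4)@(5, 9): e=[34,132,26] → X
    (3,4)@(7, 9): e=[2,132,58] → X
    (4,4)@(9, 9): e=[-30,132,90] → .
    (2,5)@(5, 11): e=[54,108,30] → X
    (4,5)@(9, 11): e=[-10,108,94] → .
    (1,6)@(3, 13): e=[106,84,2] → X
    (4,6)@(9, 13): e=[10,84,98] → X
    (5,6)@(11, 13): e=[-22,84,130] → .
    (1,7)@(3, 15): e=[126,60,6] → X
    (5,7)@(11, 15): e=[-2,60,134] → .
  covered (24 px):
    . . . . . . . . . .
    . . . . . . . . . .
    . . . . . . . . . .
    . . X . . . . . . .
    . . X X . . . . . .
    . . X X . . . . . .
    . X X X X . . . . .
    . X X X X . . . . .
    . X X X X X . . . .
    . X X X X X X . . .

Answer: [[5,4],[5,5],[5,6],[5,7]]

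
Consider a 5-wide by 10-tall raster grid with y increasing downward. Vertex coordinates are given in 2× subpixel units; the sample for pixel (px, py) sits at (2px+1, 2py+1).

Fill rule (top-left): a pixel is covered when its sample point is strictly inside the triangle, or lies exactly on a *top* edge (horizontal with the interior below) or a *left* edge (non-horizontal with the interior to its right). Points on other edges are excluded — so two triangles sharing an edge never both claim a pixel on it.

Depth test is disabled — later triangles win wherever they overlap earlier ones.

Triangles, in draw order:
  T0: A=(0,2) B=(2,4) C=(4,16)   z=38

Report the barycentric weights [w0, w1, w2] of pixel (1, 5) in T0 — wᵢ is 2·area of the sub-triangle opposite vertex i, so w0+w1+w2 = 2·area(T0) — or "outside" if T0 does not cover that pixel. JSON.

T0:
  2·area = 20
  edge (0, 2)→(2, 4): d=(2,2) right/bottom  bias=-1
  edge (2, 4)→(4, 16): d=(2,12) right/bottom  bias=-1
  edge (4, 16)→(0, 2): d=(-4,-14) top-left  bias=+0
    (0,1)@(1, 3): e=[0,10,10] → ·  [on edge]
    (0,2)@(1, 5): e=[4,14,2] → █
    (1,2)@(3, 5): e=[0,-10,30] → ·  [on edge]
    (0,3)@(1, 7): e=[8,18,-6] → ·
    (2,3)@(5, 7): e=[0,-30,50] → ·  [on edge]
    (3,4)@(7, 9): e=[0,-50,70] → ·  [on edge]
    (1,5)@(3, 11): e=[12,2,6] → █
    (2,5)@(5, 11): e=[8,-22,34] → ·
    (4,5)@(9, 11): e=[0,-70,90] → ·  [on edge]
    (1,6)@(3, 13): e=[16,6,-2] → ·
  covered (2 px):
    · · · · ·
    · · · · ·
    █ · · · ·
    · · · · ·
    · · · · ·
    · █ · · ·
    · · · · ·
    · · · · ·
    · · · · ·
    · · · · ·

Final: [2,6,12]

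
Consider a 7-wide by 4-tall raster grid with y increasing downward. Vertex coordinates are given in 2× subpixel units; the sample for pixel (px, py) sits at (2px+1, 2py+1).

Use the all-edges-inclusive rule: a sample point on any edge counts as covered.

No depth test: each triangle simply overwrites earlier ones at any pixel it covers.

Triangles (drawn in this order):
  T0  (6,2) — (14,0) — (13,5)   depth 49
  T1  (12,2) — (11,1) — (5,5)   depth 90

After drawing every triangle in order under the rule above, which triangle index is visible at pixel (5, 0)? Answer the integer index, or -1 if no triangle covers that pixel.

T0:
  2·area = 38
  edge (6, 2)→(14, 0): d=(8,-2) inclusive
  edge (14, 0)→(13, 5): d=(-1,5) inclusive
  edge (13, 5)→(6, 2): d=(-7,-3) inclusive
    (5,0)@(11, 1): e=[2,14,22] → X
    (6,0)@(13, 1): e=[6,4,28] → X
    (4,1)@(9, 3): e=[14,22,2] → X
    (4,2)@(9, 5): e=[30,20,-12] → .
    (5,2)@(11, 5): e=[34,10,-6] → .
    (6,2)@(13, 5): e=[38,0,0] → X  [on edge]
    (6,3)@(13, 7): e=[54,-2,-14] → .
  covered (6 px):
    . . . . . X X
    . . . . X X X
    . . . . . . X
    . . . . . . .
T1:
  2·area = 10  (B↔C swapped to make it positive)
  edge (12, 2)→(5, 5): d=(-7,3) inclusive
  edge (5, 5)→(11, 1): d=(6,-4) inclusive
  edge (11, 1)→(12, 2): d=(1,1) inclusive
    (5,0)@(11, 1): e=[10,0,0] → X  [on edge]
    (6,0)@(13, 1): e=[4,8,-2] → .
    (4,1)@(9, 3): e=[2,4,4] → X
    (5,1)@(11, 3): e=[-4,12,2] → .
    (6,1)@(13, 3): e=[-10,20,0] → .  [on edge]
    (2,2)@(5, 5): e=[0,0,10] → X  [on edge]
    (3,2)@(7, 5): e=[-6,8,8] → .
    (4,2)@(9, 5): e=[-12,16,6] → .
    (2,3)@(5, 7): e=[-14,12,12] → .
  covered (3 px):
    . . . . . X .
    . . . . X . .
    . . X . . . .
    . . . . . . .

Z-buffer (winner per pixel, '.' = empty):
  . . . . . 1 0
  . . . . 1 0 0
  . . 1 . . . 0
  . . . . . . .

Final: 1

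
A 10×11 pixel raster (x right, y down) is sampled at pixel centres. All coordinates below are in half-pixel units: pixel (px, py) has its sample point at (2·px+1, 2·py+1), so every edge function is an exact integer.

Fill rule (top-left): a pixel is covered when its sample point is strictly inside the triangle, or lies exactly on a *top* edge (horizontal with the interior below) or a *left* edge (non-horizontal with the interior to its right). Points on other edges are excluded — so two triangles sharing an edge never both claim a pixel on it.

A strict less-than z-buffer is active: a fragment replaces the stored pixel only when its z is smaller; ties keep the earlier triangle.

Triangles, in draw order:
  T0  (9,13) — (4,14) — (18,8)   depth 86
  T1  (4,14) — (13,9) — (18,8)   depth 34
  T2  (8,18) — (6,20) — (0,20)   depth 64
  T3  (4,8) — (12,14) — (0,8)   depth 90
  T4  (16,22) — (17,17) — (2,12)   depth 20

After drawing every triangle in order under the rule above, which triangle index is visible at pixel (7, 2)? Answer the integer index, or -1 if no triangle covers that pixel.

T0:
  2·area = 16
  edge (9, 13)→(4, 14): d=(-5,1) right/bottom  bias=-1
  edge (4, 14)→(18, 8): d=(14,-6) top-left  bias=+0
  edge (18, 8)→(9, 13): d=(-9,5) right/bottom  bias=-1
    (5,5)@(11, 11): e=[8,0,8] → X  [on edge]
    (6,5)@(13, 11): e=[6,12,-2] → .
    (9,5)@(19, 11): e=[0,48,-32] → .  [on edge]
    (3,6)@(7, 13): e=[2,4,10] → X
    (4,6)@(9, 13): e=[0,16,0] → .  [on edge]
    (5,6)@(11, 13): e=[-2,28,-10] → .
    (3,7)@(7, 15): e=[-8,32,-8] → .
  covered (2 px):
    . . . . . . . . . .
    . . . . . . . . . .
    . . . . . . . . . .
    . . . . . . . . . .
    . . . . . . . . . .
    . . . . . X . . . .
    . . . X . . . . . .
    . . . . . . . . . .
    . . . . . . . . . .
    . . . . . . . . . .
    . . . . . . . . . .
T1:
  2·area = 16
  edge (4, 14)→(13, 9): d=(9,-5) top-left  bias=+0
  edge (13, 9)→(18, 8): d=(5,-1) top-left  bias=+0
  edge (18, 8)→(4, 14): d=(-14,6) right/bottom  bias=-1
    (6,4)@(13, 9): e=[0,0,16] → X  [on edge]
    (7,4)@(15, 9): e=[10,2,4] → X
    (8,4)@(17, 9): e=[20,4,-8] → .
    (1,5)@(3, 11): e=[-32,0,48] → .  [on edge]
    (5,5)@(11, 11): e=[8,8,0] → .  [on edge]
    (6,5)@(13, 11): e=[18,10,-12] → .
    (7,5)@(15, 11): e=[28,12,-24] → .
  covered (2 px):
    . . . . . . . . . .
    . . . . . . . . . .
    . . . . . . . . . .
    . . . . . . . . . .
    . . . . . . X X . .
    . . . . . . . . . .
    . . . . . . . . . .
    . . . . . . . . . .
    . . . . . . . . . .
    . . . . . . . . . .
    . . . . . . . . . .
T2:
  2·area = 12
  edge (8, 18)→(6, 20): d=(-2,2) right/bottom  bias=-1
  edge (6, 20)→(0, 20): d=(-6,0) right/bottom  bias=-1
  edge (0, 20)→(8, 18): d=(8,-2) top-left  bias=+0
    (9,3)@(19, 7): e=[0,78,-66] → .  [on edge]
    (8,4)@(17, 9): e=[0,66,-54] → .  [on edge]
    (7,5)@(15, 11): e=[0,54,-42] → .  [on edge]
    (6,6)@(13, 13): e=[0,42,-30] → .  [on edge]
    (5,7)@(11, 15): e=[0,30,-18] → .  [on edge]
    (4,8)@(9, 17): e=[0,18,-6] → .  [on edge]
    (2,9)@(5, 19): e=[4,6,2] → X
    (3,9)@(7, 19): e=[0,6,6] → .  [on edge]
    (2,10)@(5, 21): e=[0,-6,18] → .  [on edge]
  covered (1 px):
    . . . . . . . . . .
    . . . . . . . . . .
    . . . . . . . . . .
    . . . . . . . . . .
    . . . . . . . . . .
    . . . . . . . . . .
    . . . . . . . . . .
    . . . . . . . . . .
    . . . . . . . . . .
    . . X . . . . . . .
    . . . . . . . . . .
T3:
  2·area = 24
  edge (4, 8)→(12, 14): d=(8,6) right/bottom  bias=-1
  edge (12, 14)→(0, 8): d=(-12,-6) top-left  bias=+0
  edge (0, 8)→(4, 8): d=(4,0) top-left  bias=+0
    (1,4)@(3, 9): e=[14,6,4] → X
    (2,4)@(5, 9): e=[2,18,4] → X
    (3,4)@(7, 9): e=[-10,30,4] → .
    (1,5)@(3, 11): e=[30,-18,12] → .
    (2,5)@(5, 11): e=[18,-6,12] → .
    (3,5)@(7, 11): e=[6,6,12] → X
    (4,5)@(9, 11): e=[-6,18,12] → .
    (3,6)@(7, 13): e=[22,-18,20] → .
  covered (3 px):
    . . . . . . . . . .
    . . . . . . . . . .
    . . . . . . . . . .
    . . . . . . . . . .
    . X X . . . . . . .
    . . . X . . . . . .
    . . . . . . . . . .
    . . . . . . . . . .
    . . . . . . . . . .
    . . . . . . . . . .
    . . . . . . . . . .
T4:
  2·area = 80  (B↔C swapped to make it positive)
  edge (16, 22)→(2, 12): d=(-14,-10) top-left  bias=+0
  edge (2, 12)→(17, 17): d=(15,5) right/bottom  bias=-1
  edge (17, 17)→(16, 22): d=(-1,5) right/bottom  bias=-1
    (9,3)@(19, 7): e=[240,-160,0] → .  [on edge]
    (2,6)@(5, 13): e=[16,0,64] → .  [on edge]
    (3,7)@(7, 15): e=[8,20,52] → X
    (4,7)@(9, 15): e=[28,10,42] → X
    (5,7)@(11, 15): e=[48,0,32] → .  [on edge]
    (3,8)@(7, 17): e=[-20,50,50] → .
    (4,8)@(9, 17): e=[0,40,40] → X  [on edge]
    (5,8)@(11, 17): e=[20,30,30] → X
    (6,8)@(13, 17): e=[40,20,20] → X
    (7,8)@(15, 17): e=[60,10,10] → X
    (8,8)@(17, 17): e=[80,0,0] → .  [on edge]
    (4,9)@(9, 19): e=[-28,70,38] → .
  covered (9 px):
    . . . . . . . . . .
    . . . . . . . . . .
    . . . . . . . . . .
    . . . . . . . . . .
    . . . . . . . . . .
    . . . . . . . . . .
    . . . . . . . . . .
    . . . X X . . . . .
    . . . . X X X X . .
    . . . . . . X X . .
    . . . . . . . X . .

Z-buffer (winner per pixel, '.' = empty):
  . . . . . . . . . .
  . . . . . . . . . .
  . . . . . . . . . .
  . . . . . . . . . .
  . 3 3 . . . 1 1 . .
  . . . 3 . 0 . . . .
  . . . 0 . . . . . .
  . . . 4 4 . . . . .
  . . . . 4 4 4 4 . .
  . . 2 . . . 4 4 . .
  . . . . . . . 4 . .

Final: -1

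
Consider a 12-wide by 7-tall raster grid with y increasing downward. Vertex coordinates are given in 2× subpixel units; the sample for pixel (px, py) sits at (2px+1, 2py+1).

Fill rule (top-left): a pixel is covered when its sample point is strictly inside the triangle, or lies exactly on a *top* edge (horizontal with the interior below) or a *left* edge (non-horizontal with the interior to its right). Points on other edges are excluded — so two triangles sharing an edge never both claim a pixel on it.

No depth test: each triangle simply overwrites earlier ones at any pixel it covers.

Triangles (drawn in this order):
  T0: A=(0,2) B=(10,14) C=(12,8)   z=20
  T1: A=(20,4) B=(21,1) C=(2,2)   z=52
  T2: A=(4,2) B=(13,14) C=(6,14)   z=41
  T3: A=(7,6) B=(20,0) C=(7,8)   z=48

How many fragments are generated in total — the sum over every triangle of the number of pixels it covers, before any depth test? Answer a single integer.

T0:
  2·area = 84  (B↔C swapped to make it positive)
  edge (0, 2)→(12, 8): d=(12,6) right/bottom  bias=-1
  edge (12, 8)→(10, 14): d=(-2,6) right/bottom  bias=-1
  edge (10, 14)→(0, 2): d=(-10,-12) top-left  bias=+0
    (0,1)@(1, 3): e=[6,76,2] → #
    (1,1)@(3, 3): e=[-6,64,26] → ·
    (0,2)@(1, 5): e=[30,72,-18] → ·
    (1,2)@(3, 5): e=[18,60,6] → #
    (2,2)@(5, 5): e=[6,48,30] → #
    (3,2)@(7, 5): e=[-6,36,54] → ·
    (6,2)@(13, 5): e=[-42,0,126] → ·  [on edge]
    (1,3)@(3, 7): e=[42,56,-14] → ·
    (2,3)@(5, 7): e=[30,44,10] → #
    (3,3)@(7, 7): e=[18,32,34] → #
    (4,3)@(9, 7): e=[6,20,58] → #
    (5,3)@(11, 7): e=[-6,8,82] → ·
    (5,5)@(11, 11): e=[42,0,42] → ·  [on edge]
  covered (10 px):
    · · · · · · · · · · · ·
    # · · · · · · · · · · ·
    · # # · · · · · · · · ·
    · · # # # · · · · · · ·
    · · · # # # · · · · · ·
    · · · · # · · · · · · ·
    · · · · · · · · · · · ·
T1:
  2·area = 56  (B↔C swapped to make it positive)
  edge (20, 4)→(2, 2): d=(-18,-2) top-left  bias=+0
  edge (2, 2)→(21, 1): d=(19,-1) top-left  bias=+0
  edge (21, 1)→(20, 4): d=(-1,3) right/bottom  bias=-1
    (10,0)@(21, 1): e=[56,0,0] → ·  [on edge]
    (5,1)@(11, 3): e=[0,28,28] → #  [on edge]
    (6,1)@(13, 3): e=[4,30,22] → #
    (7,1)@(15, 3): e=[8,32,16] → #
    (8,1)@(17, 3): e=[12,34,10] → #
    (9,1)@(19, 3): e=[16,36,4] → #
    (10,1)@(21, 3): e=[20,38,-2] → ·
    (5,2)@(11, 5): e=[-36,66,26] → ·
    (6,2)@(13, 5): e=[-32,68,20] → ·
    (7,2)@(15, 5): e=[-28,70,14] → ·
    (8,2)@(17, 5): e=[-24,72,8] → ·
    (9,2)@(19, 5): e=[-20,74,2] → ·
    (9,3)@(19, 7): e=[-56,112,0] → ·  [on edge]
    (8,6)@(17, 13): e=[-168,224,0] → ·  [on edge]
  covered (5 px):
    · · · · · · · · · · · ·
    · · · · · # # # # # · ·
    · · · · · · · · · · · ·
    · · · · · · · · · · · ·
    · · · · · · · · · · · ·
    · · · · · · · · · · · ·
    · · · · · · · · · · · ·
T2:
  2·area = 84
  edge (4, 2)→(13, 14): d=(9,12) right/bottom  bias=-1
  edge (13, 14)→(6, 14): d=(-7,0) right/bottom  bias=-1
  edge (6, 14)→(4, 2): d=(-2,-12) top-left  bias=+0
    (2,2)@(5, 5): e=[15,63,6] → #
    (3,2)@(7, 5): e=[-9,63,30] → ·
    (2,3)@(5, 7): e=[33,49,2] → #
    (3,3)@(7, 7): e=[9,49,26] → #
    (4,3)@(9, 7): e=[-15,49,50] → ·
    (2,4)@(5, 9): e=[51,35,-2] → ·
    (3,4)@(7, 9): e=[27,35,22] → #
    (4,4)@(9, 9): e=[3,35,46] → #
    (5,4)@(11, 9): e=[-21,35,70] → ·
    (3,5)@(7, 11): e=[45,21,18] → #
    (5,5)@(11, 11): e=[-3,21,66] → ·
    (3,6)@(7, 13): e=[63,7,14] → #
  covered (10 px):
    · · · · · · · · · · · ·
    · · · · · · · · · · · ·
    · · # · · · · · · · · ·
    · · # # · · · · · · · ·
    · · · # # · · · · · · ·
    · · · # # · · · · · · ·
    · · · # # # · · · · · ·
T3:
  2·area = 26
  edge (7, 6)→(20, 0): d=(13,-6) top-left  bias=+0
  edge (20, 0)→(7, 8): d=(-13,8) right/bottom  bias=-1
  edge (7, 8)→(7, 6): d=(0,-2) top-left  bias=+0
    (3,0)@(7, 1): e=[-65,91,0] → ·  [on edge]
    (3,1)@(7, 3): e=[-39,65,0] → ·  [on edge]
    (7,1)@(15, 3): e=[9,1,16] → #
    (8,1)@(17, 3): e=[21,-15,20] → ·
    (3,2)@(7, 5): e=[-13,39,0] → ·  [on edge]
    (5,2)@(11, 5): e=[11,7,8] → #
    (6,2)@(13, 5): e=[23,-9,12] → ·
    (7,2)@(15, 5): e=[35,-25,16] → ·
    (3,3)@(7, 7): e=[13,13,0] → #  [on edge]
    (4,3)@(9, 7): e=[25,-3,4] → ·
    (5,3)@(11, 7): e=[37,-19,8] → ·
    (3,4)@(7, 9): e=[39,-13,0] → ·  [on edge]
    (3,5)@(7, 11): e=[65,-39,0] → ·  [on edge]
    (3,6)@(7, 13): e=[91,-65,0] → ·  [on edge]
  covered (3 px):
    · · · · · · · · · · · ·
    · · · · · · · # · · · ·
    · · · · · # · · · · · ·
    · · · # · · · · · · · ·
    · · · · · · · · · · · ·
    · · · · · · · · · · · ·
    · · · · · · · · · · · ·

Final: 28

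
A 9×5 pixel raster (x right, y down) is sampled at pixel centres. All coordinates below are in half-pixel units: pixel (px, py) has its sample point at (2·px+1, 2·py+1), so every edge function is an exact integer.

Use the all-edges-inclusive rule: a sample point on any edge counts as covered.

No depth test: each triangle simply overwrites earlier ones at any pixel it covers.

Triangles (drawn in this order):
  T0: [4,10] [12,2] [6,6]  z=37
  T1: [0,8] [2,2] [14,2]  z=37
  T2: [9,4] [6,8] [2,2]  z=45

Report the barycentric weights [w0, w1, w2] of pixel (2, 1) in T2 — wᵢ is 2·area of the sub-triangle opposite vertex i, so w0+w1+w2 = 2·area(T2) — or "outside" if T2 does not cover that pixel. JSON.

T0:
  2·area = 16  (B↔C swapped to make it positive)
  edge (4, 10)→(6, 6): d=(2,-4) inclusive
  edge (6, 6)→(12, 2): d=(6,-4) inclusive
  edge (12, 2)→(4, 10): d=(-8,8) inclusive
    (6,0)@(13, 1): e=[18,-2,0] → .  [on edge]
    (5,1)@(11, 3): e=[14,2,0] → X  [on edge]
    (6,1)@(13, 3): e=[22,10,-16] → .
    (4,2)@(9, 5): e=[10,6,0] → X  [on edge]
    (5,2)@(11, 5): e=[18,14,-16] → .
    (3,3)@(7, 7): e=[6,10,0] → X  [on edge]
    (4,3)@(9, 7): e=[14,18,-16] → .
    (2,4)@(5, 9): e=[2,14,0] → X  [on edge]
    (3,4)@(7, 9): e=[10,22,-16] → .
  covered (4 px):
    . . . . . . . . .
    . . . . . X . . .
    . . . . X . . . .
    . . . X . . . . .
    . . X . . . . . .
T1:
  2·area = 72
  edge (0, 8)→(2, 2): d=(2,-6) inclusive
  edge (2, 2)→(14, 2): d=(12,0) inclusive
  edge (14, 2)→(0, 8): d=(-14,6) inclusive
    (1,1)@(3, 3): e=[8,12,52] → X
    (2,1)@(5, 3): e=[20,12,40] → X
    (3,1)@(7, 3): e=[32,12,28] → X
    (4,1)@(9, 3): e=[44,12,16] → X
    (5,1)@(11, 3): e=[56,12,4] → X
    (6,1)@(13, 3): e=[68,12,-8] → .
    (0,2)@(1, 5): e=[0,36,36] → X  [on edge]
    (3,2)@(7, 5): e=[36,36,0] → X  [on edge]
    (4,2)@(9, 5): e=[48,36,-12] → .
    (5,2)@(11, 5): e=[60,36,-24] → .
    (0,3)@(1, 7): e=[4,60,8] → X
    (1,3)@(3, 7): e=[16,60,-4] → .
  covered (10 px):
    . . . . . . . . .
    . X X X X X . . .
    X X X X . . . . .
    X . . . . . . . .
    . . . . . . . . .
T2:
  2·area = 34
  edge (9, 4)→(6, 8): d=(-3,4) inclusive
  edge (6, 8)→(2, 2): d=(-4,-6) inclusive
  edge (2, 2)→(9, 4): d=(7,2) inclusive
    (1,1)@(3, 3): e=[27,2,5] → X
    (2,1)@(5, 3): e=[19,14,1] → X
    (3,1)@(7, 3): e=[11,26,-3] → .
    (1,2)@(3, 5): e=[21,-6,19] → .
    (2,2)@(5, 5): e=[13,6,15] → X
    (3,2)@(7, 5): e=[5,18,11] → X
    (4,2)@(9, 5): e=[-3,30,7] → .
    (2,3)@(5, 7): e=[7,-2,29] → .
    (3,3)@(7, 7): e=[-1,10,25] → .
  covered (4 px):
    . . . . . . . . .
    . X X . . . . . .
    . . X X . . . . .
    . . . . . . . . .
    . . . . . . . . .

Result: [14,1,19]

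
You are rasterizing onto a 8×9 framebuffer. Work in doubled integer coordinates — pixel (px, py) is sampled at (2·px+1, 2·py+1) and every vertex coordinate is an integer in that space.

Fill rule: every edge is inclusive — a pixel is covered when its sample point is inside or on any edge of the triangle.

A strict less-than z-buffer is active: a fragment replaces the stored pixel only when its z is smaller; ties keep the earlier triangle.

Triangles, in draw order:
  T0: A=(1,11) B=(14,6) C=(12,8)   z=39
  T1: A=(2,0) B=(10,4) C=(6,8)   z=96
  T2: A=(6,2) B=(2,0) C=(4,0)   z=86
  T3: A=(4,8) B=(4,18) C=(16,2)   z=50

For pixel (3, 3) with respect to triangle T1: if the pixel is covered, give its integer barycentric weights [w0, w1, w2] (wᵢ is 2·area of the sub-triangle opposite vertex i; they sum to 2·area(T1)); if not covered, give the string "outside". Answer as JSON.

T0:
  2·area = 16
  edge (1, 11)→(14, 6): d=(13,-5) inclusive
  edge (14, 6)→(12, 8): d=(-2,2) inclusive
  edge (12, 8)→(1, 11): d=(-11,3) inclusive
    (7,2)@(15, 5): e=[-8,0,24] → .  [on edge]
    (6,3)@(13, 7): e=[8,0,8] → X  [on edge]
    (7,3)@(15, 7): e=[18,-4,2] → .
    (3,4)@(7, 9): e=[4,8,4] → X
    (4,4)@(9, 9): e=[14,4,-2] → .
    (5,4)@(11, 9): e=[24,0,-8] → .  [on edge]
    (6,4)@(13, 9): e=[34,-4,-14] → .
    (0,5)@(1, 11): e=[0,16,0] → X  [on edge]
    (1,5)@(3, 11): e=[10,12,-6] → .
    (3,5)@(7, 11): e=[30,4,-18] → .
    (4,5)@(9, 11): e=[40,0,-24] → .  [on edge]
    (0,6)@(1, 13): e=[26,12,-22] → .
    (3,6)@(7, 13): e=[56,0,-40] → .  [on edge]
    (2,7)@(5, 15): e=[72,0,-56] → .  [on edge]
    (1,8)@(3, 17): e=[88,0,-72] → .  [on edge]
  covered (3 px):
    . . . . . . . .
    . . . . . . . .
    . . . . . . . .
    . . . . . . X .
    . . . X . . . .
    X . . . . . . .
    . . . . . . . .
    . . . . . . . .
    . . . . . . . .
T1:
  2·area = 48
  edge (2, 0)→(10, 4): d=(8,4) inclusive
  edge (10, 4)→(6, 8): d=(-4,4) inclusive
  edge (6, 8)→(2, 0): d=(-4,-8) inclusive
    (1,0)@(3, 1): e=[4,40,4] → X
    (2,0)@(5, 1): e=[-4,32,20] → .
    (6,0)@(13, 1): e=[-36,0,84] → .  [on edge]
    (1,1)@(3, 3): e=[20,32,-4] → .
    (2,1)@(5, 3): e=[12,24,12] → X
    (3,1)@(7, 3): e=[4,16,28] → X
    (4,1)@(9, 3): e=[-4,8,44] → .
    (5,1)@(11, 3): e=[-12,0,60] → .  [on edge]
    (2,2)@(5, 5): e=[28,16,4] → X
    (4,2)@(9, 5): e=[12,0,36] → X  [on edge]
    (5,2)@(11, 5): e=[4,-8,52] → .
    (2,3)@(5, 7): e=[44,8,-4] → .
    (3,3)@(7, 7): e=[36,0,12] → X  [on edge]
    (2,4)@(5, 9): e=[60,0,-12] → .  [on edge]
    (1,5)@(3, 11): e=[84,0,-36] → .  [on edge]
    (0,6)@(1, 13): e=[108,0,-60] → .  [on edge]
  covered (7 px):
    . X . . . . . .
    . . X X . . . .
    . . X X X . . .
    . . . X . . . .
    . . . . . . . .
    . . . . . . . .
    . . . . . . . .
    . . . . . . . .
    . . . . . . . .
T2:
  2·area = 4
  edge (6, 2)→(2, 0): d=(-4,-2) inclusive
  edge (2, 0)→(4, 0): d=(2,0) inclusive
  edge (4, 0)→(6, 2): d=(2,2) inclusive
    (2,0)@(5, 1): e=[2,2,0] → X  [on edge]
    (3,0)@(7, 1): e=[6,2,-4] → .
    (2,1)@(5, 3): e=[-6,6,4] → .
    (3,1)@(7, 3): e=[-2,6,0] → .  [on edge]
    (4,2)@(9, 5): e=[-6,10,0] → .  [on edge]
    (5,3)@(11, 7): e=[-10,14,0] → .  [on edge]
    (6,4)@(13, 9): e=[-14,18,0] → .  [on edge]
    (7,5)@(15, 11): e=[-18,22,0] → .  [on edge]
  covered (1 px):
    . . X . . . . .
    . . . . . . . .
    . . . . . . . .
    . . . . . . . .
    . . . . . . . .
    . . . . . . . .
    . . . . . . . .
    . . . . . . . .
    . . . . . . . .
T3:
  2·area = 120  (B↔C swapped to make it positive)
  edge (4, 8)→(16, 2): d=(12,-6) inclusive
  edge (16, 2)→(4, 18): d=(-12,16) inclusive
  edge (4, 18)→(4, 8): d=(0,-10) inclusive
    (7,1)@(15, 3): e=[6,4,110] → X
    (5,2)@(11, 5): e=[6,44,70] → X
    (6,2)@(13, 5): e=[18,12,90] → X
    (7,2)@(15, 5): e=[30,-20,110] → .
    (3,3)@(7, 7): e=[6,84,30] → X
    (4,3)@(9, 7): e=[18,52,50] → X
    (6,3)@(13, 7): e=[42,-12,90] → .
    (2,4)@(5, 9): e=[18,92,10] → X
    (5,4)@(11, 9): e=[54,-4,70] → .
    (2,5)@(5, 11): e=[42,68,10] → X
    (5,5)@(11, 11): e=[78,-28,70] → .
    (2,6)@(5, 13): e=[66,44,10] → X
  covered (15 px):
    . . . . . . . .
    . . . . . . . X
    . . . . . X X .
    . . . X X X . .
    . . X X X . . .
    . . X X X . . .
    . . X X . . . .
    . . X . . . . .
    . . . . . . . .

Answer: [0,12,36]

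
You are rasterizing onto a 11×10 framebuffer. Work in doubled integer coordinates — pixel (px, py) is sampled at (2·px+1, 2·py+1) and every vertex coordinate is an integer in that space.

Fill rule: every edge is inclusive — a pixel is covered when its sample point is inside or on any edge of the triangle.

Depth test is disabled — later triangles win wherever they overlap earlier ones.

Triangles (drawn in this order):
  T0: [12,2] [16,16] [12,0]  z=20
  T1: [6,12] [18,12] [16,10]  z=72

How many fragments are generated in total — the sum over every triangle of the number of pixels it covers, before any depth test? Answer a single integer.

T0:
  2·area = 8  (B↔C swapped to make it positive)
  edge (12, 2)→(12, 0): d=(0,-2) inclusive
  edge (12, 0)→(16, 16): d=(4,16) inclusive
  edge (16, 16)→(12, 2): d=(-4,-14) inclusive
    (6,2)@(13, 5): e=[2,4,2] → █
    (7,2)@(15, 5): e=[6,-28,30] → ·
    (6,3)@(13, 7): e=[2,12,-6] → ·
  covered (1 px):
    · · · · · · · · · · ·
    · · · · · · · · · · ·
    · · · · · · █ · · · ·
    · · · · · · · · · · ·
    · · · · · · · · · · ·
    · · · · · · · · · · ·
    · · · · · · · · · · ·
    · · · · · · · · · · ·
    · · · · · · · · · · ·
    · · · · · · · · · · ·
T1:
  2·area = 24  (B↔C swapped to make it positive)
  edge (6, 12)→(16, 10): d=(10,-2) inclusive
  edge (16, 10)→(18, 12): d=(2,2) inclusive
  edge (18, 12)→(6, 12): d=(-12,0) inclusive
    (3,0)@(7, 1): e=[-108,0,132] → ·  [on edge]
    (4,1)@(9, 3): e=[-84,0,108] → ·  [on edge]
    (5,2)@(11, 5): e=[-60,0,84] → ·  [on edge]
    (6,3)@(13, 7): e=[-36,0,60] → ·  [on edge]
    (7,4)@(15, 9): e=[-12,0,36] → ·  [on edge]
    (10,4)@(21, 9): e=[0,-12,36] → ·  [on edge]
    (5,5)@(11, 11): e=[0,12,12] → █  [on edge]
    (6,5)@(13, 11): e=[4,8,12] → █
    (7,5)@(15, 11): e=[8,4,12] → █
    (8,5)@(17, 11): e=[12,0,12] → █  [on edge]
    (9,5)@(19, 11): e=[16,-4,12] → ·
    (0,6)@(1, 13): e=[0,36,-12] → ·  [on edge]
    (9,6)@(19, 13): e=[36,0,-12] → ·  [on edge]
    (10,7)@(21, 15): e=[60,0,-36] → ·  [on edge]
  covered (4 px):
    · · · · · · · · · · ·
    · · · · · · · · · · ·
    · · · · · · · · · · ·
    · · · · · · · · · · ·
    · · · · · · · · · · ·
    · · · · · █ █ █ █ · ·
    · · · · · · · · · · ·
    · · · · · · · · · · ·
    · · · · · · · · · · ·
    · · · · · · · · · · ·

Answer: 5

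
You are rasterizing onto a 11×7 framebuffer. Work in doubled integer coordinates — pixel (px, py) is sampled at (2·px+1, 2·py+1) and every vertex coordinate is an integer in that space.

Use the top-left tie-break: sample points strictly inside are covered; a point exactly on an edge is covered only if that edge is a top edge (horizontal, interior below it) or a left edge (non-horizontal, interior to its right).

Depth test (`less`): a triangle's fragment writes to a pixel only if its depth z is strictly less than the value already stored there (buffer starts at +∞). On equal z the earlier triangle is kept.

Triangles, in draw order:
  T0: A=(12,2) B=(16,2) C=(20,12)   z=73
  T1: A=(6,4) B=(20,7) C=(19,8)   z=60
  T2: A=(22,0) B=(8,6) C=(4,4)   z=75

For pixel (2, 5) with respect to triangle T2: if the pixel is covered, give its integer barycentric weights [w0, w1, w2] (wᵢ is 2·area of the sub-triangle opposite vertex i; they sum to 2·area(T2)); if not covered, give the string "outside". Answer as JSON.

T0:
  2·area = 40
  edge (12, 2)→(16, 2): d=(4,0) top-left  bias=+0
  edge (16, 2)→(20, 12): d=(4,10) right/bottom  bias=-1
  edge (20, 12)→(12, 2): d=(-8,-10) top-left  bias=+0
    (6,1)@(13, 3): e=[4,34,2] → █
    (7,1)@(15, 3): e=[4,14,22] → █
    (8,1)@(17, 3): e=[4,-6,42] → ·
    (6,2)@(13, 5): e=[12,42,-14] → ·
    (7,2)@(15, 5): e=[12,22,6] → █
    (8,2)@(17, 5): e=[12,2,26] → █
    (9,2)@(19, 5): e=[12,-18,46] → ·
    (7,3)@(15, 7): e=[20,30,-10] → ·
    (8,3)@(17, 7): e=[20,10,10] → █
    (9,3)@(19, 7): e=[20,-10,30] → ·
    (8,4)@(17, 9): e=[28,18,-6] → ·
  covered (5 px):
    · · · · · · · · · · ·
    · · · · · · █ █ · · ·
    · · · · · · · █ █ · ·
    · · · · · · · · █ · ·
    · · · · · · · · · · ·
    · · · · · · · · · · ·
    · · · · · · · · · · ·
T1:
  2·area = 17
  edge (6, 4)→(20, 7): d=(14,3) right/bottom  bias=-1
  edge (20, 7)→(19, 8): d=(-1,1) right/bottom  bias=-1
  edge (19, 8)→(6, 4): d=(-13,-4) top-left  bias=+0
    (8,3)@(17, 7): e=[9,3,5] → █
    (9,3)@(19, 7): e=[3,1,13] → █
    (10,3)@(21, 7): e=[-3,-1,21] → ·
    (8,4)@(17, 9): e=[37,1,-21] → ·
    (9,4)@(19, 9): e=[31,-1,-13] → ·
  covered (2 px):
    · · · · · · · · · · ·
    · · · · · · · · · · ·
    · · · · · · · · · · ·
    · · · · · · · · █ █ ·
    · · · · · · · · · · ·
    · · · · · · · · · · ·
    · · · · · · · · · · ·
T2:
  2·area = 52
  edge (22, 0)→(8, 6): d=(-14,6) right/bottom  bias=-1
  edge (8, 6)→(4, 4): d=(-4,-2) top-left  bias=+0
  edge (4, 4)→(22, 0): d=(18,-4) top-left  bias=+0
    (9,0)@(19, 1): e=[4,42,6] → █
    (10,0)@(21, 1): e=[-8,46,14] → ·
    (4,1)@(9, 3): e=[36,14,2] → █
    (5,1)@(11, 3): e=[24,18,10] → █
    (6,1)@(13, 3): e=[12,22,18] → █
    (7,1)@(15, 3): e=[0,26,26] → ·  [on edge]
    (9,1)@(19, 3): e=[-24,34,42] → ·
    (3,2)@(7, 5): e=[20,2,30] → █
    (5,2)@(11, 5): e=[-4,10,46] → ·
    (6,2)@(13, 5): e=[-16,14,54] → ·
    (3,3)@(7, 7): e=[-8,-6,66] → ·
    (4,3)@(9, 7): e=[-20,-2,74] → ·
    (0,4)@(1, 9): e=[0,-26,78] → ·  [on edge]
  covered (6 px):
    · · · · · · · · · █ ·
    · · · · █ █ █ · · · ·
    · · · █ █ · · · · · ·
    · · · · · · · · · · ·
    · · · · · · · · · · ·
    · · · · · · · · · · ·
    · · · · · · · · · · ·

Final: "outside"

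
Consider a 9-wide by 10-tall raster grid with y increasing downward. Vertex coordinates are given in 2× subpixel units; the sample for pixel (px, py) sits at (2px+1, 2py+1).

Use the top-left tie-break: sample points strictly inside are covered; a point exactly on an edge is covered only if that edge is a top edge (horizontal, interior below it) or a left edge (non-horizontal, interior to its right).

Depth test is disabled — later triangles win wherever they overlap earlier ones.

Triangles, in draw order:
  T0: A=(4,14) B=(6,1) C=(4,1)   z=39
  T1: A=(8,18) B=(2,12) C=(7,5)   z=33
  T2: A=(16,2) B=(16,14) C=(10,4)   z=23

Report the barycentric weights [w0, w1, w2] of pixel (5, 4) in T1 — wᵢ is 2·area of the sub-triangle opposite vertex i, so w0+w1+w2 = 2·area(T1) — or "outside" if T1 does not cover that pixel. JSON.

T0:
  2·area = 26  (B↔C swapped to make it positive)
  edge (4, 14)→(4, 1): d=(0,-13) top-left  bias=+0
  edge (4, 1)→(6, 1): d=(2,0) top-left  bias=+0
  edge (6, 1)→(4, 14): d=(-2,13) right/bottom  bias=-1
    (0,0)@(1, 1): e=[-39,0,65] → ·  [on edge]
    (1,0)@(3, 1): e=[-13,0,39] → ·  [on edge]
    (2,0)@(5, 1): e=[13,0,13] → █  [on edge]
    (3,0)@(7, 1): e=[39,0,-13] → ·  [on edge]
    (4,0)@(9, 1): e=[65,0,-39] → ·  [on edge]
    (5,0)@(11, 1): e=[91,0,-65] → ·  [on edge]
    (6,0)@(13, 1): e=[117,0,-91] → ·  [on edge]
    (7,0)@(15, 1): e=[143,0,-117] → ·  [on edge]
    (8,0)@(17, 1): e=[169,0,-143] → ·  [on edge]
    (2,1)@(5, 3): e=[13,4,9] → █
    (3,1)@(7, 3): e=[39,4,-17] → ·
    (2,2)@(5, 5): e=[13,8,5] → █
  covered (4 px):
    · · █ · · · · · ·
    · · █ · · · · · ·
    · · █ · · · · · ·
    · · █ · · · · · ·
    · · · · · · · · ·
    · · · · · · · · ·
    · · · · · · · · ·
    · · · · · · · · ·
    · · · · · · · · ·
    · · · · · · · · ·
T1:
  2·area = 72
  edge (8, 18)→(2, 12): d=(-6,-6) top-left  bias=+0
  edge (2, 12)→(7, 5): d=(5,-7) top-left  bias=+0
  edge (7, 5)→(8, 18): d=(1,13) right/bottom  bias=-1
    (3,2)@(7, 5): e=[72,0,0] → ·  [on edge]
    (3,3)@(7, 7): e=[60,10,2] → █
    (4,3)@(9, 7): e=[72,24,-24] → ·
    (2,4)@(5, 9): e=[36,6,30] → █
    (4,4)@(9, 9): e=[60,34,-22] → ·
    (0,5)@(1, 11): e=[0,-12,84] → ·  [on edge]
    (1,5)@(3, 11): e=[12,2,58] → █
    (4,5)@(9, 11): e=[48,44,-20] → ·
    (1,6)@(3, 13): e=[0,12,60] → █  [on edge]
    (4,6)@(9, 13): e=[36,54,-18] → ·
    (1,7)@(3, 15): e=[-12,22,62] → ·
    (2,7)@(5, 15): e=[0,36,36] → █  [on edge]
    (3,8)@(7, 17): e=[0,60,12] → █  [on edge]
    (4,9)@(9, 19): e=[0,84,-12] → ·  [on edge]
  covered (12 px):
    · · · · · · · · ·
    · · · · · · · · ·
    · · · · · · · · ·
    · · · █ · · · · ·
    · · █ █ · · · · ·
    · █ █ █ · · · · ·
    · █ █ █ · · · · ·
    · · █ █ · · · · ·
    · · · █ · · · · ·
    · · · · · · · · ·
T2:
  2·area = 72
  edge (16, 2)→(16, 14): d=(0,12) right/bottom  bias=-1
  edge (16, 14)→(10, 4): d=(-6,-10) top-left  bias=+0
  edge (10, 4)→(16, 2): d=(6,-2) top-left  bias=+0
    (6,1)@(13, 3): e=[36,36,0] → █  [on edge]
    (7,1)@(15, 3): e=[12,56,4] → █
    (8,1)@(17, 3): e=[-12,76,8] → ·
    (3,2)@(7, 5): e=[108,-36,0] → ·  [on edge]
    (5,2)@(11, 5): e=[60,4,8] → █
    (8,2)@(17, 5): e=[-12,64,20] → ·
    (0,3)@(1, 7): e=[180,-108,0] → ·  [on edge]
    (5,3)@(11, 7): e=[60,-8,20] → ·
    (6,3)@(13, 7): e=[36,12,24] → █
    (8,3)@(17, 7): e=[-12,52,32] → ·
    (6,4)@(13, 9): e=[36,0,36] → █  [on edge]
    (8,4)@(17, 9): e=[-12,40,44] → ·
  covered (10 px):
    · · · · · · · · ·
    · · · · · · █ █ ·
    · · · · · █ █ █ ·
    · · · · · · █ █ ·
    · · · · · · █ █ ·
    · · · · · · · █ ·
    · · · · · · · · ·
    · · · · · · · · ·
    · · · · · · · · ·
    · · · · · · · · ·

Final: "outside"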